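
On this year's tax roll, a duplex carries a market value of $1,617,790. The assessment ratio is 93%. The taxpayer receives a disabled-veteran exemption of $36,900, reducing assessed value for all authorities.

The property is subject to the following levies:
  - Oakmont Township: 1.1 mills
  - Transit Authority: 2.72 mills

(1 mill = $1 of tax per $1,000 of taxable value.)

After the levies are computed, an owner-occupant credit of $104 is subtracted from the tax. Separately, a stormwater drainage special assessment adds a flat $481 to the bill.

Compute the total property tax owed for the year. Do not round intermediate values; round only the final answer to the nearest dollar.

Assessed value = $1,617,790 × 0.93 = $1,504,544.7
Taxable value = $1,504,544.7 − $36,900 = $1,467,644.7
Oakmont Township: $1,467,644.7 × 0.0011 = $1,614.40917
Transit Authority: $1,467,644.7 × 0.00272 = $3,991.993584
Levies subtotal = $5,606.402754
After credit = $5,606.402754 − $104 = $5,502.402754
Total = $5,502.402754 + $481 = $5,983.402754

$5,983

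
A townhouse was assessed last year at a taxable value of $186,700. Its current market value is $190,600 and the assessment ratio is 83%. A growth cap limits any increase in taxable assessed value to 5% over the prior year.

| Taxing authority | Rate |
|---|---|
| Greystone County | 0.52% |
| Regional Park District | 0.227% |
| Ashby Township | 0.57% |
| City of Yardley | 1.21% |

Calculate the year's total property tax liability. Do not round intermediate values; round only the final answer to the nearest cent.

$3,997.66

Uncapped assessed value = $190,600 × 0.83 = $158,198
Cap limit = $186,700 × 1.05 = $196,035
Taxable assessed value = min($158,198, $196,035) = $158,198 (cap does not bind)
Greystone County: $158,198 × 0.0052 = $822.6296
Regional Park District: $158,198 × 0.00227 = $359.10946
Ashby Township: $158,198 × 0.0057 = $901.7286
City of Yardley: $158,198 × 0.0121 = $1,914.1958
Total = $3,997.66346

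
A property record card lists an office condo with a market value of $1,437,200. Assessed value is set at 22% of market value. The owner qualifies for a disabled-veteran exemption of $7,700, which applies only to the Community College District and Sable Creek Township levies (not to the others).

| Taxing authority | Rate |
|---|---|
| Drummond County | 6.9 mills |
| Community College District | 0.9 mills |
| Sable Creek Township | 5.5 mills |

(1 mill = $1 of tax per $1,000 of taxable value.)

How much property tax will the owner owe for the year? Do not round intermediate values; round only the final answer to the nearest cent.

Assessed value = $1,437,200 × 0.22 = $316,184
Drummond County: $316,184 × 0.0069 = $2,181.6696
Community College District: ($316,184 − $7,700) × 0.0009 = $308,484 × 0.0009 = $277.6356
Sable Creek Township: ($316,184 − $7,700) × 0.0055 = $308,484 × 0.0055 = $1,696.662
Total = $4,155.9672

$4,155.97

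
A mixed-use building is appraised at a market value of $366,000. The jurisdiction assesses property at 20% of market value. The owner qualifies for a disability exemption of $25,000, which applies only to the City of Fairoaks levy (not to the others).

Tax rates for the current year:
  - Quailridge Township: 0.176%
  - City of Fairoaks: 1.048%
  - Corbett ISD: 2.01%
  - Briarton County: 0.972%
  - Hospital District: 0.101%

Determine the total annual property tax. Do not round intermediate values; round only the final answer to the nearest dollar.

$2,891

Assessed value = $366,000 × 0.2 = $73,200
Quailridge Township: $73,200 × 0.00176 = $128.832
City of Fairoaks: ($73,200 − $25,000) × 0.01048 = $48,200 × 0.01048 = $505.136
Corbett ISD: $73,200 × 0.0201 = $1,471.32
Briarton County: $73,200 × 0.00972 = $711.504
Hospital District: $73,200 × 0.00101 = $73.932
Total = $2,890.724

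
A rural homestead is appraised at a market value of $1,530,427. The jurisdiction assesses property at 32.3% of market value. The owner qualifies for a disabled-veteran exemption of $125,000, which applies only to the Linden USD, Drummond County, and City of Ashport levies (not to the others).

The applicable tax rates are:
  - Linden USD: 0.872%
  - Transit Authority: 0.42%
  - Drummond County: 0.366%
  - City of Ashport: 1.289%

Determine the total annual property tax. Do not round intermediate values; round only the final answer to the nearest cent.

$11,409.09

Assessed value = $1,530,427 × 0.323 = $494,327.921
Linden USD: ($494,327.921 − $125,000) × 0.00872 = $369,327.921 × 0.00872 = $3,220.53947112
Transit Authority: $494,327.921 × 0.0042 = $2,076.1772682
Drummond County: ($494,327.921 − $125,000) × 0.00366 = $369,327.921 × 0.00366 = $1,351.74019086
City of Ashport: ($494,327.921 − $125,000) × 0.01289 = $369,327.921 × 0.01289 = $4,760.63690169
Total = $11,409.09383187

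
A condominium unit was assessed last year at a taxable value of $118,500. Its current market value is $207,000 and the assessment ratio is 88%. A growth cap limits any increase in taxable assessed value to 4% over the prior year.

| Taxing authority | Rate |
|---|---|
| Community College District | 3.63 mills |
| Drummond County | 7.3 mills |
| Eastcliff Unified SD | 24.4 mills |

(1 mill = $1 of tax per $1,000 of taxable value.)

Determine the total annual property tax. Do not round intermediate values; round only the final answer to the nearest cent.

Uncapped assessed value = $207,000 × 0.88 = $182,160
Cap limit = $118,500 × 1.04 = $123,240
Taxable assessed value = min($182,160, $123,240) = $123,240 (cap binds)
Community College District: $123,240 × 0.00363 = $447.3612
Drummond County: $123,240 × 0.0073 = $899.652
Eastcliff Unified SD: $123,240 × 0.0244 = $3,007.056
Total = $4,354.0692

$4,354.07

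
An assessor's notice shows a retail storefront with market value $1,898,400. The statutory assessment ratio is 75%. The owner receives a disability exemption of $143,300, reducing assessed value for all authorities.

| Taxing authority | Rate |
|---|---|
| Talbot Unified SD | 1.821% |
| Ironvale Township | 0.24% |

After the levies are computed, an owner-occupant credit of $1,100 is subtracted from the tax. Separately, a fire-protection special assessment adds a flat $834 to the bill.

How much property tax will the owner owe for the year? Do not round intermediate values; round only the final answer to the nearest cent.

$26,125.11

Assessed value = $1,898,400 × 0.75 = $1,423,800
Taxable value = $1,423,800 − $143,300 = $1,280,500
Talbot Unified SD: $1,280,500 × 0.01821 = $23,317.905
Ironvale Township: $1,280,500 × 0.0024 = $3,073.2
Levies subtotal = $26,391.105
After credit = $26,391.105 − $1,100 = $25,291.105
Total = $25,291.105 + $834 = $26,125.105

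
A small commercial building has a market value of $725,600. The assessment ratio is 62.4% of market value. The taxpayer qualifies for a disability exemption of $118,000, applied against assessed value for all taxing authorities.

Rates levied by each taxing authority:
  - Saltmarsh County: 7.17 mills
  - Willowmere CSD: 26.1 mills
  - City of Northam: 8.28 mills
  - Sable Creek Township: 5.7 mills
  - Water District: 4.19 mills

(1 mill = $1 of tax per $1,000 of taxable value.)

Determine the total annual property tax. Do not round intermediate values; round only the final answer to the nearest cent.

$17,220.80

Assessed value = $725,600 × 0.624 = $452,774.4
Taxable value = $452,774.4 − $118,000 = $334,774.4
Saltmarsh County: $334,774.4 × 0.00717 = $2,400.332448
Willowmere CSD: $334,774.4 × 0.0261 = $8,737.61184
City of Northam: $334,774.4 × 0.00828 = $2,771.932032
Sable Creek Township: $334,774.4 × 0.0057 = $1,908.21408
Water District: $334,774.4 × 0.00419 = $1,402.704736
Total = $2,400.332448 + $8,737.61184 + $2,771.932032 + $1,908.21408 + $1,402.704736 = $17,220.795136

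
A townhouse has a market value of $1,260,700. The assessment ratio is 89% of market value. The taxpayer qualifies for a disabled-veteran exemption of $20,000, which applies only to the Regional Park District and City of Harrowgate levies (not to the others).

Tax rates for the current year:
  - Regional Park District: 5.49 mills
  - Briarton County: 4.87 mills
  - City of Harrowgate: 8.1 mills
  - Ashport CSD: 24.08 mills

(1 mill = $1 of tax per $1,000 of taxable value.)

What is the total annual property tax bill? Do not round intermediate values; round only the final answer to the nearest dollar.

Assessed value = $1,260,700 × 0.89 = $1,122,023
Regional Park District: ($1,122,023 − $20,000) × 0.00549 = $1,102,023 × 0.00549 = $6,050.10627
Briarton County: $1,122,023 × 0.00487 = $5,464.25201
City of Harrowgate: ($1,122,023 − $20,000) × 0.0081 = $1,102,023 × 0.0081 = $8,926.3863
Ashport CSD: $1,122,023 × 0.02408 = $27,018.31384
Total = $47,459.05842

$47,459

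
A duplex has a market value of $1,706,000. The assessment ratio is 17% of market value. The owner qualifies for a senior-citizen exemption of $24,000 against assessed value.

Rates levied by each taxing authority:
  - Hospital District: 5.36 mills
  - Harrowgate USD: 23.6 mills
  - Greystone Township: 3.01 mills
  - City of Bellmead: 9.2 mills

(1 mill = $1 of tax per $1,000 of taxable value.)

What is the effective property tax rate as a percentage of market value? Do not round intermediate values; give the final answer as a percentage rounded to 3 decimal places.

0.642%

Assessed value = $1,706,000 × 0.17 = $290,020
Taxable value = $290,020 − $24,000 = $266,020
Hospital District: $266,020 × 0.00536 = $1,425.8672
Harrowgate USD: $266,020 × 0.0236 = $6,278.072
Greystone Township: $266,020 × 0.00301 = $800.7202
City of Bellmead: $266,020 × 0.0092 = $2,447.384
Total tax = $10,952.0434
Effective rate = $10,952.0434 ÷ $1,706,000 = 0.642% of market value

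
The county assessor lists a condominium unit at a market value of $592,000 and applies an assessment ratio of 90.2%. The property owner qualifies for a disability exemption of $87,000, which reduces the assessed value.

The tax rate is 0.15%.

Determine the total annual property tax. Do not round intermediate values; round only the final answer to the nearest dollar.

$670

Assessed value = $592,000 × 0.902 = $533,984
Taxable value = $533,984 − $87,000 = $446,984
Tax = $446,984 × 0.0015 = $670.476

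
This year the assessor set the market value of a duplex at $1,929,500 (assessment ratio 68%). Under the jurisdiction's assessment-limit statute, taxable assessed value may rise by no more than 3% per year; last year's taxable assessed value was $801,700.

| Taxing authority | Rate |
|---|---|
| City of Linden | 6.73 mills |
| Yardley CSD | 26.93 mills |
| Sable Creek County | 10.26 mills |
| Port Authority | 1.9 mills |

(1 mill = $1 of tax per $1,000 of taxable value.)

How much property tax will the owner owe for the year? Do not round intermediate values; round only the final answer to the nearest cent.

$37,835.91

Uncapped assessed value = $1,929,500 × 0.68 = $1,312,060
Cap limit = $801,700 × 1.03 = $825,751
Taxable assessed value = min($1,312,060, $825,751) = $825,751 (cap binds)
City of Linden: $825,751 × 0.00673 = $5,557.30423
Yardley CSD: $825,751 × 0.02693 = $22,237.47443
Sable Creek County: $825,751 × 0.01026 = $8,472.20526
Port Authority: $825,751 × 0.0019 = $1,568.9269
Total = $37,835.91082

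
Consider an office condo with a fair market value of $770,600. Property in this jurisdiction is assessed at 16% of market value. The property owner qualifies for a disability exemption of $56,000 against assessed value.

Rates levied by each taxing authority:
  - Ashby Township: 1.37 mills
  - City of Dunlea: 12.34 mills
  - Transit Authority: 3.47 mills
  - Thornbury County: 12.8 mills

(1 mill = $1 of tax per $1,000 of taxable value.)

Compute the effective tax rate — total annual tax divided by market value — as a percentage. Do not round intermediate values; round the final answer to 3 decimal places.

0.262%

Assessed value = $770,600 × 0.16 = $123,296
Taxable value = $123,296 − $56,000 = $67,296
Ashby Township: $67,296 × 0.00137 = $92.19552
City of Dunlea: $67,296 × 0.01234 = $830.43264
Transit Authority: $67,296 × 0.00347 = $233.51712
Thornbury County: $67,296 × 0.0128 = $861.3888
Total tax = $2,017.53408
Effective rate = $2,017.53408 ÷ $770,600 = 0.262% of market value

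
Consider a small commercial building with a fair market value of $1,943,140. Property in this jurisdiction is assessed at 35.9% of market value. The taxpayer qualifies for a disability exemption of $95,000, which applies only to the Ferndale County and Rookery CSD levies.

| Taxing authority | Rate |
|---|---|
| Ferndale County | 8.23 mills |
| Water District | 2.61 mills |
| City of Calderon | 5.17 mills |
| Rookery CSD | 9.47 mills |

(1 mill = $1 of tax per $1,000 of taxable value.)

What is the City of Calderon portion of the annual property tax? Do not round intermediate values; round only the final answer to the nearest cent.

$3,606.53

Assessed value = $1,943,140 × 0.359 = $697,587.26
City of Calderon taxable value = $697,587.26 (exemption does not apply)
City of Calderon levy = $697,587.26 × 0.00517 = $3,606.5261342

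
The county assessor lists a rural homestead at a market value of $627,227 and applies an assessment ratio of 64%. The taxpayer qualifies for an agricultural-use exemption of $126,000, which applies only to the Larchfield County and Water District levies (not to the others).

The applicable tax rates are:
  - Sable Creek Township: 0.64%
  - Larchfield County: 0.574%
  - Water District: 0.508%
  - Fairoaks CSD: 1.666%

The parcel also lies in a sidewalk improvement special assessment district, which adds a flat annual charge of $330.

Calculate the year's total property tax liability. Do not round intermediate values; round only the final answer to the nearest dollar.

$12,567

Assessed value = $627,227 × 0.64 = $401,425.28
Sable Creek Township: $401,425.28 × 0.0064 = $2,569.121792
Larchfield County: ($401,425.28 − $126,000) × 0.00574 = $275,425.28 × 0.00574 = $1,580.9411072
Water District: ($401,425.28 − $126,000) × 0.00508 = $275,425.28 × 0.00508 = $1,399.1604224
Fairoaks CSD: $401,425.28 × 0.01666 = $6,687.7451648
Levies subtotal = $12,236.9684864
Total = $12,236.9684864 + $330 = $12,566.9684864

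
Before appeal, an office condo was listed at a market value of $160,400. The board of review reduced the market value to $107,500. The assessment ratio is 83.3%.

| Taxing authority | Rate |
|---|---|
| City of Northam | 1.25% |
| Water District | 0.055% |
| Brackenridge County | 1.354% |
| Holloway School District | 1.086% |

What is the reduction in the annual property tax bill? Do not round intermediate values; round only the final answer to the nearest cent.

Old assessed value = $160,400 × 0.833 = $133,613.2
New assessed value = $107,500 × 0.833 = $89,547.5
Combined rate = 0.0125 + 0.00055 + 0.01354 + 0.01086 = 0.03745
Old tax = $133,613.2 × 0.03745 = $5,003.81434
New tax = $89,547.5 × 0.03745 = $3,353.553875
Reduction = $5,003.81434 − $3,353.553875 = $1,650.260465

$1,650.26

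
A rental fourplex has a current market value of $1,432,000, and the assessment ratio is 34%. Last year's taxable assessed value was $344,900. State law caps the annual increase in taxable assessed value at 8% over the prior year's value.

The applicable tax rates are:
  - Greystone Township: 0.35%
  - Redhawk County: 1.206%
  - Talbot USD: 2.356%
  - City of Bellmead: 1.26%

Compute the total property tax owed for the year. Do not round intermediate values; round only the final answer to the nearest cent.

Uncapped assessed value = $1,432,000 × 0.34 = $486,880
Cap limit = $344,900 × 1.08 = $372,492
Taxable assessed value = min($486,880, $372,492) = $372,492 (cap binds)
Greystone Township: $372,492 × 0.0035 = $1,303.722
Redhawk County: $372,492 × 0.01206 = $4,492.25352
Talbot USD: $372,492 × 0.02356 = $8,775.91152
City of Bellmead: $372,492 × 0.0126 = $4,693.3992
Total = $19,265.28624

$19,265.29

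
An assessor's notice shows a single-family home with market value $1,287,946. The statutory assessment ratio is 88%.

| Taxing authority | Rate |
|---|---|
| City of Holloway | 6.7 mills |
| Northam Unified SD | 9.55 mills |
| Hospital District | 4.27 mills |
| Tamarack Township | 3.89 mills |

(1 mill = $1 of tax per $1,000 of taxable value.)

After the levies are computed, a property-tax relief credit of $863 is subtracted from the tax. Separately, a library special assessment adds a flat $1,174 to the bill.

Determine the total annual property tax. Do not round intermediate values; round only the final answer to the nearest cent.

$27,977.11

Assessed value = $1,287,946 × 0.88 = $1,133,392.48
City of Holloway: $1,133,392.48 × 0.0067 = $7,593.729616
Northam Unified SD: $1,133,392.48 × 0.00955 = $10,823.898184
Hospital District: $1,133,392.48 × 0.00427 = $4,839.5858896
Tamarack Township: $1,133,392.48 × 0.00389 = $4,408.8967472
Levies subtotal = $27,666.1104368
After credit = $27,666.1104368 − $863 = $26,803.1104368
Total = $26,803.1104368 + $1,174 = $27,977.1104368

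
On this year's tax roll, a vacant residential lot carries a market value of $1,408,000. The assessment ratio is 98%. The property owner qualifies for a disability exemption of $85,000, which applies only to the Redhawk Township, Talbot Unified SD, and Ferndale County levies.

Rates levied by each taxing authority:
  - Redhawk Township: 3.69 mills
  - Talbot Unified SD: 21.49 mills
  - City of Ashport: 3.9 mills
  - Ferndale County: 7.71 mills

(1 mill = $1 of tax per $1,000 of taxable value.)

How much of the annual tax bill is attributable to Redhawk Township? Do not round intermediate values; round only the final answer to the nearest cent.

$4,777.96

Assessed value = $1,408,000 × 0.98 = $1,379,840
Redhawk Township taxable value = $1,379,840 − $85,000 = $1,294,840
Redhawk Township levy = $1,294,840 × 0.00369 = $4,777.9596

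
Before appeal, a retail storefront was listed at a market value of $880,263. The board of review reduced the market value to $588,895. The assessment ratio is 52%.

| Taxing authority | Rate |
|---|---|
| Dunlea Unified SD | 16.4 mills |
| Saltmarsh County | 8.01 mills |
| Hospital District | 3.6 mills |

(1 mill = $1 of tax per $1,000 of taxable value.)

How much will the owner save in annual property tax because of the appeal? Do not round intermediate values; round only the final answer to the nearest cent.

$4,243.83

Old assessed value = $880,263 × 0.52 = $457,736.76
New assessed value = $588,895 × 0.52 = $306,225.4
Combined rate = 0.0164 + 0.00801 + 0.0036 = 0.02801
Old tax = $457,736.76 × 0.02801 = $12,821.2066476
New tax = $306,225.4 × 0.02801 = $8,577.373454
Reduction = $12,821.2066476 − $8,577.373454 = $4,243.8331936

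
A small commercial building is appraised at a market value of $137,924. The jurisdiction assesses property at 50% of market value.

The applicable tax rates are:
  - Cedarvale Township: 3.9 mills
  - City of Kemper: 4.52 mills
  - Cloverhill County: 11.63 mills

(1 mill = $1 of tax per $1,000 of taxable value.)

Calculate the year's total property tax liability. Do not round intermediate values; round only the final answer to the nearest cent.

Assessed value = $137,924 × 0.5 = $68,962
Cedarvale Township: $68,962 × 0.0039 = $268.9518
City of Kemper: $68,962 × 0.00452 = $311.70824
Cloverhill County: $68,962 × 0.01163 = $802.02806
Total = $268.9518 + $311.70824 + $802.02806 = $1,382.6881

$1,382.69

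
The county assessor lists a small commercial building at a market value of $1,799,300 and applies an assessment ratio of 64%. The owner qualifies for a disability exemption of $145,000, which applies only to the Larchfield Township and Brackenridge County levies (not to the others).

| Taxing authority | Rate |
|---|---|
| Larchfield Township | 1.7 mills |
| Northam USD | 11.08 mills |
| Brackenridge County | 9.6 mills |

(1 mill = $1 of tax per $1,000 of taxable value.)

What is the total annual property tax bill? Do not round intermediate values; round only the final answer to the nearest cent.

$24,133.23

Assessed value = $1,799,300 × 0.64 = $1,151,552
Larchfield Township: ($1,151,552 − $145,000) × 0.0017 = $1,006,552 × 0.0017 = $1,711.1384
Northam USD: $1,151,552 × 0.01108 = $12,759.19616
Brackenridge County: ($1,151,552 − $145,000) × 0.0096 = $1,006,552 × 0.0096 = $9,662.8992
Total = $24,133.23376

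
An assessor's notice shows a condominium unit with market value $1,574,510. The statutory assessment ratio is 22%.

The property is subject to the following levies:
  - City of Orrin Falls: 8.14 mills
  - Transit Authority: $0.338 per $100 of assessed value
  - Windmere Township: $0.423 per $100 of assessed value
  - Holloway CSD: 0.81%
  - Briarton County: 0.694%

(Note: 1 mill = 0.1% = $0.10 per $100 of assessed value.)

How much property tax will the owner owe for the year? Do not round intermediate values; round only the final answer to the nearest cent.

Assessed value = $1,574,510 × 0.22 = $346,392.2
City of Orrin Falls: $346,392.2 × 0.00814 = $2,819.632508
Transit Authority: $346,392.2 × 0.00338 = $1,170.805636
Windmere Township: $346,392.2 × 0.00423 = $1,465.239006
Holloway CSD: $346,392.2 × 0.0081 = $2,805.77682
Briarton County: $346,392.2 × 0.00694 = $2,403.961868
Total = $10,665.415838

$10,665.42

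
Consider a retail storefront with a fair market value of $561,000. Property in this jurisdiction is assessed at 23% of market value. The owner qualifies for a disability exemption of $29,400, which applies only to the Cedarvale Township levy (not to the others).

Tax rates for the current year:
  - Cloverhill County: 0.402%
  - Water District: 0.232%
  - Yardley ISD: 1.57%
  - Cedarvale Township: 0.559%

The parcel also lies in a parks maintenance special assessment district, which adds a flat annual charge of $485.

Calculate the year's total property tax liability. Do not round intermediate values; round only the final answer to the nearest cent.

Assessed value = $561,000 × 0.23 = $129,030
Cloverhill County: $129,030 × 0.00402 = $518.7006
Water District: $129,030 × 0.00232 = $299.3496
Yardley ISD: $129,030 × 0.0157 = $2,025.771
Cedarvale Township: ($129,030 − $29,400) × 0.00559 = $99,630 × 0.00559 = $556.9317
Levies subtotal = $3,400.7529
Total = $3,400.7529 + $485 = $3,885.7529

$3,885.75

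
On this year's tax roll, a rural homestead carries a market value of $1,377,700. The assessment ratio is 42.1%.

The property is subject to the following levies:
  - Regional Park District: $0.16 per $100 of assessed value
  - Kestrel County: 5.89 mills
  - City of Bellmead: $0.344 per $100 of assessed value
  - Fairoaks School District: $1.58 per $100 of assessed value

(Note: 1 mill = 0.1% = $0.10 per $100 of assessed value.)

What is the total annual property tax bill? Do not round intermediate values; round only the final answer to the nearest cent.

$15,503.71

Assessed value = $1,377,700 × 0.421 = $580,011.7
Regional Park District: $580,011.7 × 0.0016 = $928.01872
Kestrel County: $580,011.7 × 0.00589 = $3,416.268913
City of Bellmead: $580,011.7 × 0.00344 = $1,995.240248
Fairoaks School District: $580,011.7 × 0.0158 = $9,164.18486
Total = $15,503.712741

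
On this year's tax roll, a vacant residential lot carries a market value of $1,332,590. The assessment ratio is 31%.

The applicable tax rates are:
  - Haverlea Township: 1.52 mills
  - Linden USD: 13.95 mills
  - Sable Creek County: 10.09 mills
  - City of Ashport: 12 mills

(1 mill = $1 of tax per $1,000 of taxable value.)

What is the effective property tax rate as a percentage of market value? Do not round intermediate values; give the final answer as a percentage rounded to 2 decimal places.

Assessed value = $1,332,590 × 0.31 = $413,102.9
Haverlea Township: $413,102.9 × 0.00152 = $627.916408
Linden USD: $413,102.9 × 0.01395 = $5,762.785455
Sable Creek County: $413,102.9 × 0.01009 = $4,168.208261
City of Ashport: $413,102.9 × 0.012 = $4,957.2348
Total tax = $15,516.144924
Effective rate = $15,516.144924 ÷ $1,332,590 = 1.16% of market value

1.16%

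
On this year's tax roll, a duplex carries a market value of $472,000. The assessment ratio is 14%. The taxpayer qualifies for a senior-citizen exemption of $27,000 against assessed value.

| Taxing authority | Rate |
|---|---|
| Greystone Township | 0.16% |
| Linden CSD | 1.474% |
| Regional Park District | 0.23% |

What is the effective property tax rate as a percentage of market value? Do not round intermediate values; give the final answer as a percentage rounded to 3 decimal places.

0.154%

Assessed value = $472,000 × 0.14 = $66,080
Taxable value = $66,080 − $27,000 = $39,080
Greystone Township: $39,080 × 0.0016 = $62.528
Linden CSD: $39,080 × 0.01474 = $576.0392
Regional Park District: $39,080 × 0.0023 = $89.884
Total tax = $728.4512
Effective rate = $728.4512 ÷ $472,000 = 0.154% of market value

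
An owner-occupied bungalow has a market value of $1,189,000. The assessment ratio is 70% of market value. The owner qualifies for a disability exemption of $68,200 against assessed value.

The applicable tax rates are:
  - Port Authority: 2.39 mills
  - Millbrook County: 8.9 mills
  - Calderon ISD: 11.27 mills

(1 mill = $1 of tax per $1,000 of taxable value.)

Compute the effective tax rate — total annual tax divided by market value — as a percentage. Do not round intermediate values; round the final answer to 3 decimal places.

Assessed value = $1,189,000 × 0.7 = $832,300
Taxable value = $832,300 − $68,200 = $764,100
Port Authority: $764,100 × 0.00239 = $1,826.199
Millbrook County: $764,100 × 0.0089 = $6,800.49
Calderon ISD: $764,100 × 0.01127 = $8,611.407
Total tax = $17,238.096
Effective rate = $17,238.096 ÷ $1,189,000 = 1.450% of market value

1.450%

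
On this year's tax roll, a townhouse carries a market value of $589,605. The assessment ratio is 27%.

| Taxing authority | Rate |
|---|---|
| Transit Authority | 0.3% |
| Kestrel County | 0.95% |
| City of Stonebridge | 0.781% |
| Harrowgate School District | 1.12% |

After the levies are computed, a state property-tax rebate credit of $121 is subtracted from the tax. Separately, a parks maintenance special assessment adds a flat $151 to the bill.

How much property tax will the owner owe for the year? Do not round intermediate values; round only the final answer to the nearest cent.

$5,046.18

Assessed value = $589,605 × 0.27 = $159,193.35
Transit Authority: $159,193.35 × 0.003 = $477.58005
Kestrel County: $159,193.35 × 0.0095 = $1,512.336825
City of Stonebridge: $159,193.35 × 0.00781 = $1,243.3000635
Harrowgate School District: $159,193.35 × 0.0112 = $1,782.96552
Levies subtotal = $5,016.1824585
After credit = $5,016.1824585 − $121 = $4,895.1824585
Total = $4,895.1824585 + $151 = $5,046.1824585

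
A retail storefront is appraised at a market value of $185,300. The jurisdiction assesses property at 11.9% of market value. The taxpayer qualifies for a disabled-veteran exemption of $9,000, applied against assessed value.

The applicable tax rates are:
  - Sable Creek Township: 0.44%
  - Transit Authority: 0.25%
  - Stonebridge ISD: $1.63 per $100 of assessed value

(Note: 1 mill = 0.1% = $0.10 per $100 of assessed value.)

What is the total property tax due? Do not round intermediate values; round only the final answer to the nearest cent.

$302.78

Assessed value = $185,300 × 0.119 = $22,050.7
Taxable value = $22,050.7 − $9,000 = $13,050.7
Sable Creek Township: $13,050.7 × 0.0044 = $57.42308
Transit Authority: $13,050.7 × 0.0025 = $32.62675
Stonebridge ISD: $13,050.7 × 0.0163 = $212.72641
Total = $302.77624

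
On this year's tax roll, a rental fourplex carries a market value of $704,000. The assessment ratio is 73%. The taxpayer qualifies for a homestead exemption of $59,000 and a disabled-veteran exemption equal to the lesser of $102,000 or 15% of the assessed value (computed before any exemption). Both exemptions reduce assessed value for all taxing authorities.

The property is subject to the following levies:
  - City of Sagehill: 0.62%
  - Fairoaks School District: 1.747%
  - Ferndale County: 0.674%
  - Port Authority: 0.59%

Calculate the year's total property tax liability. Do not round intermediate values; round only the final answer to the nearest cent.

Assessed value = $704,000 × 0.73 = $513,920
Disabled-veteran exemption = min($102,000, 15% × $513,920) = min($102,000, $77,088) = $77,088 (percentage binds)
Taxable value = $513,920 − $59,000 − $77,088 = $377,832
City of Sagehill: $377,832 × 0.0062 = $2,342.5584
Fairoaks School District: $377,832 × 0.01747 = $6,600.72504
Ferndale County: $377,832 × 0.00674 = $2,546.58768
Port Authority: $377,832 × 0.0059 = $2,229.2088
Total = $13,719.07992

$13,719.08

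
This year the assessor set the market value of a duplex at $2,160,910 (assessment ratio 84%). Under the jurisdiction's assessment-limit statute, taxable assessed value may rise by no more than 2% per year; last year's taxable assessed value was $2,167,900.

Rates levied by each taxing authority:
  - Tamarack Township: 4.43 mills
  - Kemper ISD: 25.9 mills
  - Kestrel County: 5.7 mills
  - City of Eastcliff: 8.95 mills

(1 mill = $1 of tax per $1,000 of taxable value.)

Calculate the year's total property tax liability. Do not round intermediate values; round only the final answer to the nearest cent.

$81,646.09

Uncapped assessed value = $2,160,910 × 0.84 = $1,815,164.4
Cap limit = $2,167,900 × 1.02 = $2,211,258
Taxable assessed value = min($1,815,164.4, $2,211,258) = $1,815,164.4 (cap does not bind)
Tamarack Township: $1,815,164.4 × 0.00443 = $8,041.178292
Kemper ISD: $1,815,164.4 × 0.0259 = $47,012.75796
Kestrel County: $1,815,164.4 × 0.0057 = $10,346.43708
City of Eastcliff: $1,815,164.4 × 0.00895 = $16,245.72138
Total = $81,646.094712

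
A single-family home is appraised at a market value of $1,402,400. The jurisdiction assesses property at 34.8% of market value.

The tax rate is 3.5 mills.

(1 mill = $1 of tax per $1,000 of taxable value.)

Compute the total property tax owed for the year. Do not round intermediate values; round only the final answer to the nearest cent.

Assessed value = $1,402,400 × 0.348 = $488,035.2
Tax = $488,035.2 × 0.0035 = $1,708.1232

$1,708.12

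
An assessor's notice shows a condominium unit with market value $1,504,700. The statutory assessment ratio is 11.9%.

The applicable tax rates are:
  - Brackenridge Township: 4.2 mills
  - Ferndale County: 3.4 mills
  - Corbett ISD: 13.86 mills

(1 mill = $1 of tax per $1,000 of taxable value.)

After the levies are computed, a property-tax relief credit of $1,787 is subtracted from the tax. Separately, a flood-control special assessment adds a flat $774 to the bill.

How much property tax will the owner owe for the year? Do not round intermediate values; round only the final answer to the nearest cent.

$2,829.61

Assessed value = $1,504,700 × 0.119 = $179,059.3
Brackenridge Township: $179,059.3 × 0.0042 = $752.04906
Ferndale County: $179,059.3 × 0.0034 = $608.80162
Corbett ISD: $179,059.3 × 0.01386 = $2,481.761898
Levies subtotal = $3,842.612578
After credit = $3,842.612578 − $1,787 = $2,055.612578
Total = $2,055.612578 + $774 = $2,829.612578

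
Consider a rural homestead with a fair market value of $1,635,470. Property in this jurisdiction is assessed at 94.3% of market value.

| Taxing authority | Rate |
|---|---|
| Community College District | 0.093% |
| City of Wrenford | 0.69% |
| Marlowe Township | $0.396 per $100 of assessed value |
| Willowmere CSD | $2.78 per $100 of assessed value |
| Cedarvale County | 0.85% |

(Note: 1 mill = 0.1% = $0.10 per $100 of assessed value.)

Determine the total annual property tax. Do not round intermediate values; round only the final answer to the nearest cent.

Assessed value = $1,635,470 × 0.943 = $1,542,248.21
Community College District: $1,542,248.21 × 0.00093 = $1,434.2908353
City of Wrenford: $1,542,248.21 × 0.0069 = $10,641.512649
Marlowe Township: $1,542,248.21 × 0.00396 = $6,107.3029116
Willowmere CSD: $1,542,248.21 × 0.0278 = $42,874.500238
Cedarvale County: $1,542,248.21 × 0.0085 = $13,109.109785
Total = $74,166.7164189

$74,166.72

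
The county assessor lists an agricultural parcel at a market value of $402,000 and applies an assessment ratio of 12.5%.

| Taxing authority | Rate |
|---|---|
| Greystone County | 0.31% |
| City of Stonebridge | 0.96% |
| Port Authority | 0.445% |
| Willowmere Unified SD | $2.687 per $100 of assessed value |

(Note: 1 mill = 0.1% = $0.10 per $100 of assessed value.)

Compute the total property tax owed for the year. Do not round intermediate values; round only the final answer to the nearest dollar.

$2,212

Assessed value = $402,000 × 0.125 = $50,250
Greystone County: $50,250 × 0.0031 = $155.775
City of Stonebridge: $50,250 × 0.0096 = $482.4
Port Authority: $50,250 × 0.00445 = $223.6125
Willowmere Unified SD: $50,250 × 0.02687 = $1,350.2175
Total = $2,212.005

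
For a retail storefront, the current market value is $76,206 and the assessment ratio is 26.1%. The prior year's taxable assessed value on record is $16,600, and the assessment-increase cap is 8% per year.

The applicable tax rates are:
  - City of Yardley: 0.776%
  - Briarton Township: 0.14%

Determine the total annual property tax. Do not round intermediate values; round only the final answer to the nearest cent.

Uncapped assessed value = $76,206 × 0.261 = $19,889.766
Cap limit = $16,600 × 1.08 = $17,928
Taxable assessed value = min($19,889.766, $17,928) = $17,928 (cap binds)
City of Yardley: $17,928 × 0.00776 = $139.12128
Briarton Township: $17,928 × 0.0014 = $25.0992
Total = $164.22048

$164.22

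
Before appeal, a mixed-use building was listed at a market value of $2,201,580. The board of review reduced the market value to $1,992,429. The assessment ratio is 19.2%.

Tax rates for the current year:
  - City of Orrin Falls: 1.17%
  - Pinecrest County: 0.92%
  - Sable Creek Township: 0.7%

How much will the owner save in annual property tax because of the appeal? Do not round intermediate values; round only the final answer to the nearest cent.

$1,120.38

Old assessed value = $2,201,580 × 0.192 = $422,703.36
New assessed value = $1,992,429 × 0.192 = $382,546.368
Combined rate = 0.0117 + 0.0092 + 0.007 = 0.0279
Old tax = $422,703.36 × 0.0279 = $11,793.423744
New tax = $382,546.368 × 0.0279 = $10,673.0436672
Reduction = $11,793.423744 − $10,673.0436672 = $1,120.3800768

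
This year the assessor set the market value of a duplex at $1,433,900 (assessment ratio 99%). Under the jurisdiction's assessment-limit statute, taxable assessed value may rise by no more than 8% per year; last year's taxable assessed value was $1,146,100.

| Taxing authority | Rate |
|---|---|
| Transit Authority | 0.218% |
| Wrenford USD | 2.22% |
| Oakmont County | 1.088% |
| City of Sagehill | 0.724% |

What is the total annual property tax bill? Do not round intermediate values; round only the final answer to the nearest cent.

$52,605.99

Uncapped assessed value = $1,433,900 × 0.99 = $1,419,561
Cap limit = $1,146,100 × 1.08 = $1,237,788
Taxable assessed value = min($1,419,561, $1,237,788) = $1,237,788 (cap binds)
Transit Authority: $1,237,788 × 0.00218 = $2,698.37784
Wrenford USD: $1,237,788 × 0.0222 = $27,478.8936
Oakmont County: $1,237,788 × 0.01088 = $13,467.13344
City of Sagehill: $1,237,788 × 0.00724 = $8,961.58512
Total = $52,605.99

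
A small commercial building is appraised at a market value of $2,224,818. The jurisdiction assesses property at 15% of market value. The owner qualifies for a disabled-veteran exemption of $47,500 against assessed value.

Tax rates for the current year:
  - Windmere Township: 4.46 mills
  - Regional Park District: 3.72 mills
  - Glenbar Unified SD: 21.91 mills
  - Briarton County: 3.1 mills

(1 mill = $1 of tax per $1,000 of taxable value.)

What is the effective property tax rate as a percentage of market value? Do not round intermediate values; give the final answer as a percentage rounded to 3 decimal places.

0.427%

Assessed value = $2,224,818 × 0.15 = $333,722.7
Taxable value = $333,722.7 − $47,500 = $286,222.7
Windmere Township: $286,222.7 × 0.00446 = $1,276.553242
Regional Park District: $286,222.7 × 0.00372 = $1,064.748444
Glenbar Unified SD: $286,222.7 × 0.02191 = $6,271.139357
Briarton County: $286,222.7 × 0.0031 = $887.29037
Total tax = $9,499.731413
Effective rate = $9,499.731413 ÷ $2,224,818 = 0.427% of market value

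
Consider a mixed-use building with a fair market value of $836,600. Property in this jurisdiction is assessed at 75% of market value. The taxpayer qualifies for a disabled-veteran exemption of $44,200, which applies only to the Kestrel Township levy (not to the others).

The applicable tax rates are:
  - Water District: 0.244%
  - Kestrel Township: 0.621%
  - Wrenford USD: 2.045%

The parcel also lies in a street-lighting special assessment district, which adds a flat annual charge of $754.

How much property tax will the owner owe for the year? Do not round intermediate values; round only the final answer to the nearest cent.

$18,738.31

Assessed value = $836,600 × 0.75 = $627,450
Water District: $627,450 × 0.00244 = $1,530.978
Kestrel Township: ($627,450 − $44,200) × 0.00621 = $583,250 × 0.00621 = $3,621.9825
Wrenford USD: $627,450 × 0.02045 = $12,831.3525
Levies subtotal = $17,984.313
Total = $17,984.313 + $754 = $18,738.313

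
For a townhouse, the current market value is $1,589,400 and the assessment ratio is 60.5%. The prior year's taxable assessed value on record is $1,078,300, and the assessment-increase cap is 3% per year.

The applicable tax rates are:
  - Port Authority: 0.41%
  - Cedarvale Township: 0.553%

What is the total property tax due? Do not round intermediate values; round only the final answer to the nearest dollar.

$9,260

Uncapped assessed value = $1,589,400 × 0.605 = $961,587
Cap limit = $1,078,300 × 1.03 = $1,110,649
Taxable assessed value = min($961,587, $1,110,649) = $961,587 (cap does not bind)
Port Authority: $961,587 × 0.0041 = $3,942.5067
Cedarvale Township: $961,587 × 0.00553 = $5,317.57611
Total = $9,260.08281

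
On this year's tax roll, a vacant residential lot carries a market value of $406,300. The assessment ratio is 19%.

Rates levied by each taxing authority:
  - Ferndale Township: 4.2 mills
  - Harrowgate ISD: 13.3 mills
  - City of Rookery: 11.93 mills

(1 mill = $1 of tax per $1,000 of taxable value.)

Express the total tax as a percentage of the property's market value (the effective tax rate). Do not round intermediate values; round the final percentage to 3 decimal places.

0.559%

Assessed value = $406,300 × 0.19 = $77,197
Ferndale Township: $77,197 × 0.0042 = $324.2274
Harrowgate ISD: $77,197 × 0.0133 = $1,026.7201
City of Rookery: $77,197 × 0.01193 = $920.96021
Total tax = $2,271.90771
Effective rate = $2,271.90771 ÷ $406,300 = 0.559% of market value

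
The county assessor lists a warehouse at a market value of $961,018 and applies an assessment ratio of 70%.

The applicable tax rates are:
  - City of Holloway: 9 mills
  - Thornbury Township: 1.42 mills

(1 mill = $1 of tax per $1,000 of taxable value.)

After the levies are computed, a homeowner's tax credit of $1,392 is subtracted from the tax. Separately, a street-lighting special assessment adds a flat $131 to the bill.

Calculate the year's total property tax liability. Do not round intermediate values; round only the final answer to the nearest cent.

$5,748.67

Assessed value = $961,018 × 0.7 = $672,712.6
City of Holloway: $672,712.6 × 0.009 = $6,054.4134
Thornbury Township: $672,712.6 × 0.00142 = $955.251892
Levies subtotal = $7,009.665292
After credit = $7,009.665292 − $1,392 = $5,617.665292
Total = $5,617.665292 + $131 = $5,748.665292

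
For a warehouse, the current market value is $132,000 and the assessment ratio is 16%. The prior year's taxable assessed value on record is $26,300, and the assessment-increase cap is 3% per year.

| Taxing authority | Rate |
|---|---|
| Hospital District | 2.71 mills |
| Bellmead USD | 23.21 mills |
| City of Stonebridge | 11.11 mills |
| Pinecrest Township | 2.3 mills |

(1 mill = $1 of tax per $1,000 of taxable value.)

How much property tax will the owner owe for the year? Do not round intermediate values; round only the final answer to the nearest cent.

$830.65

Uncapped assessed value = $132,000 × 0.16 = $21,120
Cap limit = $26,300 × 1.03 = $27,089
Taxable assessed value = min($21,120, $27,089) = $21,120 (cap does not bind)
Hospital District: $21,120 × 0.00271 = $57.2352
Bellmead USD: $21,120 × 0.02321 = $490.1952
City of Stonebridge: $21,120 × 0.01111 = $234.6432
Pinecrest Township: $21,120 × 0.0023 = $48.576
Total = $830.6496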